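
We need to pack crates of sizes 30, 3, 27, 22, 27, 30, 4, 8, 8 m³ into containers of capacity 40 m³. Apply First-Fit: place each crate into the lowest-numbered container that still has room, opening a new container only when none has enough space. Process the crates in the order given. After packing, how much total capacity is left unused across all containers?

41

container 1: place 30 m³, 10 m³ left
container 1: place 3 m³, 7 m³ left
container 2: place 27 m³, 13 m³ left
container 3: place 22 m³, 18 m³ left
container 4: place 27 m³, 13 m³ left
container 5: place 30 m³, 10 m³ left
container 1: place 4 m³, 3 m³ left
container 2: place 8 m³, 5 m³ left
container 3: place 8 m³, 10 m³ left
5 containers × 40 m³ = 200 m³; used 159 m³; unused 41 m³.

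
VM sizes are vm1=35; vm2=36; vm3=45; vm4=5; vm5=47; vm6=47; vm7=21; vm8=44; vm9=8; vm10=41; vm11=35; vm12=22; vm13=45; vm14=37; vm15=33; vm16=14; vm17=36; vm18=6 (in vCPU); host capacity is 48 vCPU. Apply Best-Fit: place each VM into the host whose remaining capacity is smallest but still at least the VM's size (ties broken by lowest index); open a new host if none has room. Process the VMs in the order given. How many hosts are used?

13

Put vm1 (35 vCPU) in host 1; 13 vCPU remain.
Put vm2 (36 vCPU) in host 2; 12 vCPU remain.
Put vm3 (45 vCPU) in host 3; 3 vCPU remain.
Put vm4 (5 vCPU) in host 2; 7 vCPU remain.
Put vm5 (47 vCPU) in host 4; 1 vCPU remain.
Put vm6 (47 vCPU) in host 5; 1 vCPU remain.
Put vm7 (21 vCPU) in host 6; 27 vCPU remain.
Put vm8 (44 vCPU) in host 7; 4 vCPU remain.
Put vm9 (8 vCPU) in host 1; 5 vCPU remain.
Put vm10 (41 vCPU) in host 8; 7 vCPU remain.
Put vm11 (35 vCPU) in host 9; 13 vCPU remain.
Put vm12 (22 vCPU) in host 6; 5 vCPU remain.
Put vm13 (45 vCPU) in host 10; 3 vCPU remain.
Put vm14 (37 vCPU) in host 11; 11 vCPU remain.
Put vm15 (33 vCPU) in host 12; 15 vCPU remain.
Put vm16 (14 vCPU) in host 12; 1 vCPU remain.
Put vm17 (36 vCPU) in host 13; 12 vCPU remain.
Put vm18 (6 vCPU) in host 2; 1 vCPU remain.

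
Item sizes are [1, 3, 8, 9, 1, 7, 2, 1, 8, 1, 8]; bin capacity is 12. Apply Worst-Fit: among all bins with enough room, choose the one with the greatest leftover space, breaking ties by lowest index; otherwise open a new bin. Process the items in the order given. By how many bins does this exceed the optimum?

0

Worst-Fit: [1,3,8] [9,1] [7,2,1] [8,1] [8] → 5 bins.
Total size 49; any packing needs at least ⌈49/12⌉ = 5 bins.
So 5 is already optimal.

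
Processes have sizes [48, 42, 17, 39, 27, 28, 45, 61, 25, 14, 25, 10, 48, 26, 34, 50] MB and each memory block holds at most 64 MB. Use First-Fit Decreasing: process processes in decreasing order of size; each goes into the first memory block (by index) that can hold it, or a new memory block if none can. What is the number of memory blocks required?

Sorted descending: 61, 50, 48, 48, 45, 42, 39, 34, 28, 27, 26, 25, 25, 17, 14, 10.
Put 61 MB in memory block 1; 3 MB remain.
Put 50 MB in memory block 2; 14 MB remain.
Put 48 MB in memory block 3; 16 MB remain.
Put 48 MB in memory block 4; 16 MB remain.
Put 45 MB in memory block 5; 19 MB remain.
Put 42 MB in memory block 6; 22 MB remain.
Put 39 MB in memory block 7; 25 MB remain.
Put 34 MB in memory block 8; 30 MB remain.
Put 28 MB in memory block 8; 2 MB remain.
Put 27 MB in memory block 9; 37 MB remain.
Put 26 MB in memory block 9; 11 MB remain.
Put 25 MB in memory block 7; 0 MB remain.
Put 25 MB in memory block 10; 39 MB remain.
Put 17 MB in memory block 5; 2 MB remain.
Put 14 MB in memory block 2; 0 MB remain.
Put 10 MB in memory block 3; 6 MB remain.
Final memory blocks: [61] [50,14] [48,10] [48] [45,17] [42] [39,25] [34,28] [27,26] [25].

10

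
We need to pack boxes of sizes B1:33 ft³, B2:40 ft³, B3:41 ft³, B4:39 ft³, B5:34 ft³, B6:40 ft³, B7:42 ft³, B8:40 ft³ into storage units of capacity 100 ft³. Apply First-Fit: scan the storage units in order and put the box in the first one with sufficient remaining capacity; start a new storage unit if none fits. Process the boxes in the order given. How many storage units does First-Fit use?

4 storage units

B1 (33 ft³) → storage unit 1 (remaining 67 ft³)
B2 (40 ft³) → storage unit 1 (remaining 27 ft³)
B3 (41 ft³) → storage unit 2 (remaining 59 ft³)
B4 (39 ft³) → storage unit 2 (remaining 20 ft³)
B5 (34 ft³) → storage unit 3 (remaining 66 ft³)
B6 (40 ft³) → storage unit 3 (remaining 26 ft³)
B7 (42 ft³) → storage unit 4 (remaining 58 ft³)
B8 (40 ft³) → storage unit 4 (remaining 18 ft³)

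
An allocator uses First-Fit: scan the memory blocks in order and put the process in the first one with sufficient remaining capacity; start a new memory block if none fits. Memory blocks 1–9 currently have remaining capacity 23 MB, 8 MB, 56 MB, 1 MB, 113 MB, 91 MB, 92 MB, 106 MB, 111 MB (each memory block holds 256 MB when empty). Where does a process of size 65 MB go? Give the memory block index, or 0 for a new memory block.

5

Memory blocks with room: memory block 5 (113 MB), memory block 6 (91 MB), memory block 7 (92 MB), memory block 8 (106 MB), memory block 9 (111 MB).
The first with room is memory block 5.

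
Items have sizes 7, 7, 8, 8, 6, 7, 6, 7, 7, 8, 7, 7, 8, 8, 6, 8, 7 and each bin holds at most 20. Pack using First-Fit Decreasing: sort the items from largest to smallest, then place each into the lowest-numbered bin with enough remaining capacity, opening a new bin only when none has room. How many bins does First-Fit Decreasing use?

Sorted descending: 8, 8, 8, 8, 8, 8, 7, 7, 7, 7, 7, 7, 7, 7, 6, 6, 6.
Put 8 in bin 1; 12 remain.
Put 8 in bin 1; 4 remain.
Put 8 in bin 2; 12 remain.
Put 8 in bin 2; 4 remain.
Put 8 in bin 3; 12 remain.
Put 8 in bin 3; 4 remain.
Put 7 in bin 4; 13 remain.
Put 7 in bin 4; 6 remain.
Put 7 in bin 5; 13 remain.
Put 7 in bin 5; 6 remain.
Put 7 in bin 6; 13 remain.
Put 7 in bin 6; 6 remain.
Put 7 in bin 7; 13 remain.
Put 7 in bin 7; 6 remain.
Put 6 in bin 4; 0 remain.
Put 6 in bin 5; 0 remain.
Put 6 in bin 6; 0 remain.
Final bins: [8,8] [8,8] [8,8] [7,7,6] [7,7,6] [7,7,6] [7,7].

7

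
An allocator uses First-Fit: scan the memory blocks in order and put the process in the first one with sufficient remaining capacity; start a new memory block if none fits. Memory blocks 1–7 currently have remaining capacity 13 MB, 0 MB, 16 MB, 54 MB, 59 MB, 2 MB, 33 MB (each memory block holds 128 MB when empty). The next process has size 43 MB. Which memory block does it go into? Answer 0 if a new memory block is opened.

Memory blocks with room: memory block 4 (54 MB), memory block 5 (59 MB).
The first with room is memory block 4.

4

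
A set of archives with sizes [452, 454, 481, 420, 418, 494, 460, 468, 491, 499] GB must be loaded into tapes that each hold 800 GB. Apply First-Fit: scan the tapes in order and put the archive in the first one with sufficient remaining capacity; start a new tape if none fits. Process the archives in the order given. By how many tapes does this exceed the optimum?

First-Fit: [452] [454] [481] [420] [418] [494] [460] [468] [491] [499] → 10 tapes.
10 archives exceed 400 GB (half the capacity), and no two of those can share a tape, so at least 10 tapes are needed.
So 10 is already optimal.

0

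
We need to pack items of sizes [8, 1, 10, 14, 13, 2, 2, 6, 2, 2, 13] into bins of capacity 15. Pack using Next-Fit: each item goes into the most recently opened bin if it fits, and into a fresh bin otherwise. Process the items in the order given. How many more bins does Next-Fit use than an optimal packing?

Next-Fit: [8,1] [10] [14] [13,2] [2,6,2,2] [13] → 6 bins.
Total size 73; any packing needs at least ⌈73/15⌉ = 5 bins.
An optimal packing achieves that bound: [14,1] [13,2] [13,2] [10,2,2] [8,6] → 5 bins.
Excess: 6 − 5 = 1.

1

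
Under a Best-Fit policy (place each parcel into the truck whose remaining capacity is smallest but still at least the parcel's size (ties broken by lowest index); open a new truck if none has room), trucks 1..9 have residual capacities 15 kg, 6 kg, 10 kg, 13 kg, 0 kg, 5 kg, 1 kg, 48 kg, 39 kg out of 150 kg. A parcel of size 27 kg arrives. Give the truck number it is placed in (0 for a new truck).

Trucks with room: truck 8 (48 kg), truck 9 (39 kg).
Tightest fit is truck 9 with 39 kg free.

9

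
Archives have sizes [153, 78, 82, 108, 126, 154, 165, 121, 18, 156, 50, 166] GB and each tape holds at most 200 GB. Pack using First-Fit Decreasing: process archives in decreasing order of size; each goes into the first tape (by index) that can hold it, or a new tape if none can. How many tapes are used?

Sorted descending: 166, 165, 156, 154, 153, 126, 121, 108, 82, 78, 50, 18.
Put 166 GB in tape 1; 34 GB remain.
Put 165 GB in tape 2; 35 GB remain.
Put 156 GB in tape 3; 44 GB remain.
Put 154 GB in tape 4; 46 GB remain.
Put 153 GB in tape 5; 47 GB remain.
Put 126 GB in tape 6; 74 GB remain.
Put 121 GB in tape 7; 79 GB remain.
Put 108 GB in tape 8; 92 GB remain.
Put 82 GB in tape 8; 10 GB remain.
Put 78 GB in tape 7; 1 GB remain.
Put 50 GB in tape 6; 24 GB remain.
Put 18 GB in tape 1; 16 GB remain.
Final tapes: [166,18] [165] [156] [154] [153] [126,50] [121,78] [108,82].

8 tapes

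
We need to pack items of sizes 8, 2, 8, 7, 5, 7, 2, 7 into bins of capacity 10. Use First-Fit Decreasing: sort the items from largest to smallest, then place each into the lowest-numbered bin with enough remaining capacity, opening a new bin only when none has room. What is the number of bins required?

6 bins

Sorted descending: 8, 8, 7, 7, 7, 5, 2, 2.
Put 8 in bin 1; 2 remain.
Put 8 in bin 2; 2 remain.
Put 7 in bin 3; 3 remain.
Put 7 in bin 4; 3 remain.
Put 7 in bin 5; 3 remain.
Put 5 in bin 6; 5 remain.
Put 2 in bin 1; 0 remain.
Put 2 in bin 2; 0 remain.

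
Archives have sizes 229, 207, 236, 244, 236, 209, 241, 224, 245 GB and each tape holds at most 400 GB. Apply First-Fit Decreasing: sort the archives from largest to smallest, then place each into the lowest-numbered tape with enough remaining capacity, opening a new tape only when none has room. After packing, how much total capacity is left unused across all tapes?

1529

Sorted descending: 245, 244, 241, 236, 236, 229, 224, 209, 207.
245 GB → tape 1 (remaining 155 GB)
244 GB → tape 2 (remaining 156 GB)
241 GB → tape 3 (remaining 159 GB)
236 GB → tape 4 (remaining 164 GB)
236 GB → tape 5 (remaining 164 GB)
229 GB → tape 6 (remaining 171 GB)
224 GB → tape 7 (remaining 176 GB)
209 GB → tape 8 (remaining 191 GB)
207 GB → tape 9 (remaining 193 GB)
9 tapes × 400 GB = 3600 GB; used 2071 GB; unused 1529 GB.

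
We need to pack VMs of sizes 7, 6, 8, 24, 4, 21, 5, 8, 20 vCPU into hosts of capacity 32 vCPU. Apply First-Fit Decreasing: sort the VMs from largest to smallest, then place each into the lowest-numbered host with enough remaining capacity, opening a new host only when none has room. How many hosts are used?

4 hosts

Sorted descending: 24, 21, 20, 8, 8, 7, 6, 5, 4.
24 vCPU → host 1 (remaining 8 vCPU)
21 vCPU → host 2 (remaining 11 vCPU)
20 vCPU → host 3 (remaining 12 vCPU)
8 vCPU → host 1 (remaining 0 vCPU)
8 vCPU → host 2 (remaining 3 vCPU)
7 vCPU → host 3 (remaining 5 vCPU)
6 vCPU → host 4 (remaining 26 vCPU)
5 vCPU → host 3 (remaining 0 vCPU)
4 vCPU → host 4 (remaining 22 vCPU)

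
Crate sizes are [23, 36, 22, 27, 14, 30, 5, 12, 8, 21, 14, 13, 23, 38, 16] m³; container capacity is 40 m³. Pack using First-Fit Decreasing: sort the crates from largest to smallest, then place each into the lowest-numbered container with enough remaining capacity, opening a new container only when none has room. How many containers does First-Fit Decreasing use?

Sorted descending: 38, 36, 30, 27, 23, 23, 22, 21, 16, 14, 14, 13, 12, 8, 5.
38 m³ → container 1 (remaining 2 m³)
36 m³ → container 2 (remaining 4 m³)
30 m³ → container 3 (remaining 10 m³)
27 m³ → container 4 (remaining 13 m³)
23 m³ → container 5 (remaining 17 m³)
23 m³ → container 6 (remaining 17 m³)
22 m³ → container 7 (remaining 18 m³)
21 m³ → container 8 (remaining 19 m³)
16 m³ → container 5 (remaining 1 m³)
14 m³ → container 6 (remaining 3 m³)
14 m³ → container 7 (remaining 4 m³)
13 m³ → container 4 (remaining 0 m³)
12 m³ → container 8 (remaining 7 m³)
8 m³ → container 3 (remaining 2 m³)
5 m³ → container 8 (remaining 2 m³)
Final containers: [38] [36] [30,8] [27,13] [23,16] [23,14] [22,14] [21,12,5].

8 containers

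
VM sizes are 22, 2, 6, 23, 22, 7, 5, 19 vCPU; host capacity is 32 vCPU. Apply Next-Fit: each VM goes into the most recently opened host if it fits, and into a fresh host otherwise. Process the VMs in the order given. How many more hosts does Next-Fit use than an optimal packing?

0

Next-Fit: [22,2,6] [23] [22,7] [5,19] → 4 hosts.
Total size 106 vCPU; any packing needs at least ⌈106/32⌉ = 4 hosts.
So 4 is already optimal.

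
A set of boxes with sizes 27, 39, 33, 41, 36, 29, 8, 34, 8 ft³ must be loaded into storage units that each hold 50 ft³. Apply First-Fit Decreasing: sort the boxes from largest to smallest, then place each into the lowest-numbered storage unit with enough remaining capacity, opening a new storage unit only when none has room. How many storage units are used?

Sorted descending: 41, 39, 36, 34, 33, 29, 27, 8, 8.
41 ft³ → storage unit 1 (remaining 9 ft³)
39 ft³ → storage unit 2 (remaining 11 ft³)
36 ft³ → storage unit 3 (remaining 14 ft³)
34 ft³ → storage unit 4 (remaining 16 ft³)
33 ft³ → storage unit 5 (remaining 17 ft³)
29 ft³ → storage unit 6 (remaining 21 ft³)
27 ft³ → storage unit 7 (remaining 23 ft³)
8 ft³ → storage unit 1 (remaining 1 ft³)
8 ft³ → storage unit 2 (remaining 3 ft³)
Final storage units: [41,8] [39,8] [36] [34] [33] [29] [27].

7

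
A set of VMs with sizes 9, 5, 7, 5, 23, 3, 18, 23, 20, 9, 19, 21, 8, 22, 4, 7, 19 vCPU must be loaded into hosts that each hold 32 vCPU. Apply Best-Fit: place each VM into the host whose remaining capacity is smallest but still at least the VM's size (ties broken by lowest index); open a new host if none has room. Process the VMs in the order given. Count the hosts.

9 hosts

9 vCPU → host 1 (remaining 23 vCPU)
5 vCPU → host 1 (remaining 18 vCPU)
7 vCPU → host 1 (remaining 11 vCPU)
5 vCPU → host 1 (remaining 6 vCPU)
23 vCPU → host 2 (remaining 9 vCPU)
3 vCPU → host 1 (remaining 3 vCPU)
18 vCPU → host 3 (remaining 14 vCPU)
23 vCPU → host 4 (remaining 9 vCPU)
20 vCPU → host 5 (remaining 12 vCPU)
9 vCPU → host 2 (remaining 0 vCPU)
19 vCPU → host 6 (remaining 13 vCPU)
21 vCPU → host 7 (remaining 11 vCPU)
8 vCPU → host 4 (remaining 1 vCPU)
22 vCPU → host 8 (remaining 10 vCPU)
4 vCPU → host 8 (remaining 6 vCPU)
7 vCPU → host 7 (remaining 4 vCPU)
19 vCPU → host 9 (remaining 13 vCPU)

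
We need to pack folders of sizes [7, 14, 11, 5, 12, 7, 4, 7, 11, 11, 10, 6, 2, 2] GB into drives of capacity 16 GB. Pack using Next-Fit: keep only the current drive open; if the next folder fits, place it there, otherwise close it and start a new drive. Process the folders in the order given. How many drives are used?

Put 7 GB in drive 1; 9 GB remain.
Put 14 GB in drive 2; 2 GB remain.
Put 11 GB in drive 3; 5 GB remain.
Put 5 GB in drive 3; 0 GB remain.
Put 12 GB in drive 4; 4 GB remain.
Put 7 GB in drive 5; 9 GB remain.
Put 4 GB in drive 5; 5 GB remain.
Put 7 GB in drive 6; 9 GB remain.
Put 11 GB in drive 7; 5 GB remain.
Put 11 GB in drive 8; 5 GB remain.
Put 10 GB in drive 9; 6 GB remain.
Put 6 GB in drive 9; 0 GB remain.
Put 2 GB in drive 10; 14 GB remain.
Put 2 GB in drive 10; 12 GB remain.
Final drives: [7] [14] [11,5] [12] [7,4] [7] [11] [11] [10,6] [2,2].

10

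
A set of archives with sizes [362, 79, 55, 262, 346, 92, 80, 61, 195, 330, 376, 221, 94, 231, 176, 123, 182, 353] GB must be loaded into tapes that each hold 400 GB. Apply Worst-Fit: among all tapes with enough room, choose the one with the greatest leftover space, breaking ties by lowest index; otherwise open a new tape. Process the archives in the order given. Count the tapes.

tape 1: place 362 GB, 38 GB left
tape 2: place 79 GB, 321 GB left
tape 2: place 55 GB, 266 GB left
tape 2: place 262 GB, 4 GB left
tape 3: place 346 GB, 54 GB left
tape 4: place 92 GB, 308 GB left
tape 4: place 80 GB, 228 GB left
tape 4: place 61 GB, 167 GB left
tape 5: place 195 GB, 205 GB left
tape 6: place 330 GB, 70 GB left
tape 7: place 376 GB, 24 GB left
tape 8: place 221 GB, 179 GB left
tape 5: place 94 GB, 111 GB left
tape 9: place 231 GB, 169 GB left
tape 8: place 176 GB, 3 GB left
tape 9: place 123 GB, 46 GB left
tape 10: place 182 GB, 218 GB left
tape 11: place 353 GB, 47 GB left

11 tapes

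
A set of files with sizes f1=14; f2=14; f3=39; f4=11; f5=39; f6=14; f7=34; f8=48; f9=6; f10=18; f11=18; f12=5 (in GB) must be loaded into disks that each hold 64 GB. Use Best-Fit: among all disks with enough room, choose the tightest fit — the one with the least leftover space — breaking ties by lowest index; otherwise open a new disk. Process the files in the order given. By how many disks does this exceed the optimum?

Best-Fit: [14,14,34] [39,11,14] [39,18,5] [48,6] [18] → 5 disks.
Total size 260 GB; any packing needs at least ⌈260/64⌉ = 5 disks.
So 5 is already optimal.

0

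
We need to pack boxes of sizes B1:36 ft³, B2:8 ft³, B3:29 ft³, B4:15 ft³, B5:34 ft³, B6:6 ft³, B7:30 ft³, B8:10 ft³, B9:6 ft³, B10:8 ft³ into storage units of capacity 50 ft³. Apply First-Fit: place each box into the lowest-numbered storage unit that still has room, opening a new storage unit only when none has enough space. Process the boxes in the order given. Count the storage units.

4

Put B1 (36 ft³) in storage unit 1; 14 ft³ remain.
Put B2 (8 ft³) in storage unit 1; 6 ft³ remain.
Put B3 (29 ft³) in storage unit 2; 21 ft³ remain.
Put B4 (15 ft³) in storage unit 2; 6 ft³ remain.
Put B5 (34 ft³) in storage unit 3; 16 ft³ remain.
Put B6 (6 ft³) in storage unit 1; 0 ft³ remain.
Put B7 (30 ft³) in storage unit 4; 20 ft³ remain.
Put B8 (10 ft³) in storage unit 3; 6 ft³ remain.
Put B9 (6 ft³) in storage unit 2; 0 ft³ remain.
Put B10 (8 ft³) in storage unit 4; 12 ft³ remain.
Final storage units: [36,8,6] [29,15,6] [34,10] [30,8].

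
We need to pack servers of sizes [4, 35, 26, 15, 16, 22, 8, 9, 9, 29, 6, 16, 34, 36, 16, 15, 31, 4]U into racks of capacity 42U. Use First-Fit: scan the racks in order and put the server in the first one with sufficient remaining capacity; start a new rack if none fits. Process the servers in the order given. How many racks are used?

10 racks

rack 1: place 4U, 38U left
rack 1: place 35U, 3U left
rack 2: place 26U, 16U left
rack 2: place 15U, 1U left
rack 3: place 16U, 26U left
rack 3: place 22U, 4U left
rack 4: place 8U, 34U left
rack 4: place 9U, 25U left
rack 4: place 9U, 16U left
rack 5: place 29U, 13U left
rack 4: place 6U, 10U left
rack 6: place 16U, 26U left
rack 7: place 34U, 8U left
rack 8: place 36U, 6U left
rack 6: place 16U, 10U left
rack 9: place 15U, 27U left
rack 10: place 31U, 11U left
rack 3: place 4U, 0U left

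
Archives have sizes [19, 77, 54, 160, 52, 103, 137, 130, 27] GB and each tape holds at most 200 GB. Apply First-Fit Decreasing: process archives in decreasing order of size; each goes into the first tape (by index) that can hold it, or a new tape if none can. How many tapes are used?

4 tapes

Sorted descending: 160, 137, 130, 103, 77, 54, 52, 27, 19.
tape 1: place 160 GB, 40 GB left
tape 2: place 137 GB, 63 GB left
tape 3: place 130 GB, 70 GB left
tape 4: place 103 GB, 97 GB left
tape 4: place 77 GB, 20 GB left
tape 2: place 54 GB, 9 GB left
tape 3: place 52 GB, 18 GB left
tape 1: place 27 GB, 13 GB left
tape 4: place 19 GB, 1 GB left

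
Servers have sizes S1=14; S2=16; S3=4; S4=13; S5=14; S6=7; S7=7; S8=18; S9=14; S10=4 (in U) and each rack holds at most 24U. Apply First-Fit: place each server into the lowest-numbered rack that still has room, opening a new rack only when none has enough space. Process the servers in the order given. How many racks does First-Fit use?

S1 (14U) → rack 1 (remaining 10U)
S2 (16U) → rack 2 (remaining 8U)
S3 (4U) → rack 1 (remaining 6U)
S4 (13U) → rack 3 (remaining 11U)
S5 (14U) → rack 4 (remaining 10U)
S6 (7U) → rack 2 (remaining 1U)
S7 (7U) → rack 3 (remaining 4U)
S8 (18U) → rack 5 (remaining 6U)
S9 (14U) → rack 6 (remaining 10U)
S10 (4U) → rack 1 (remaining 2U)
Final racks: [14,4,4] [16,7] [13,7] [14] [18] [14].

6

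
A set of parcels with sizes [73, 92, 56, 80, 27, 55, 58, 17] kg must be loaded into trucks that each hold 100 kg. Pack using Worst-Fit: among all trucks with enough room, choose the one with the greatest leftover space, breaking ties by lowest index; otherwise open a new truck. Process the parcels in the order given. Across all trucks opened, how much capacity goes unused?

truck 1: place 73 kg, 27 kg left
truck 2: place 92 kg, 8 kg left
truck 3: place 56 kg, 44 kg left
truck 4: place 80 kg, 20 kg left
truck 3: place 27 kg, 17 kg left
truck 5: place 55 kg, 45 kg left
truck 6: place 58 kg, 42 kg left
truck 5: place 17 kg, 28 kg left
6 trucks × 100 kg = 600 kg; used 458 kg; unused 142 kg.

142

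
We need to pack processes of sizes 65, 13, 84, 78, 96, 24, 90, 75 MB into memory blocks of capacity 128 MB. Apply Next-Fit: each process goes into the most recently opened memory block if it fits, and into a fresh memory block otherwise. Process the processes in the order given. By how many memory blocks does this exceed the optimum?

0

Next-Fit: [65,13] [84] [78] [96,24] [90] [75] → 6 memory blocks.
6 processes exceed 64 MB (half the capacity), and no two of those can share a memory block, so at least 6 memory blocks are needed.
So 6 is already optimal.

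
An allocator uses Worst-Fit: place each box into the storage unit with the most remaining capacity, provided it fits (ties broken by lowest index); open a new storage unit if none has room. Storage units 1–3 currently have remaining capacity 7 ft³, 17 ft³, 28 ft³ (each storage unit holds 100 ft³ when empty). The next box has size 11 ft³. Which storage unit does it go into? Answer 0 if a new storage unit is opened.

3

Storage units with room: storage unit 2 (17 ft³), storage unit 3 (28 ft³).
Most room is storage unit 3 with 28 ft³ free.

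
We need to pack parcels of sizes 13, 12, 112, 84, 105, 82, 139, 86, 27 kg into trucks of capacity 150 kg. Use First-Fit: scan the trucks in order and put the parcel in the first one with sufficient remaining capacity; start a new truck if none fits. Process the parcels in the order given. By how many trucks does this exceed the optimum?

0

First-Fit: [13,12,112] [84,27] [105] [82] [139] [86] → 6 trucks.
6 parcels exceed 75 kg (half the capacity), and no two of those can share a truck, so at least 6 trucks are needed.
So 6 is already optimal.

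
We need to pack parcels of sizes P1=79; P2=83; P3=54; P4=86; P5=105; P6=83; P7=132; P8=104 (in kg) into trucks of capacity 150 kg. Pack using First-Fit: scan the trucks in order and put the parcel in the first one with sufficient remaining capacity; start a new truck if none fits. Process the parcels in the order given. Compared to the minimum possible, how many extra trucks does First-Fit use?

0

First-Fit: [79,54] [83] [86] [105] [83] [132] [104] → 7 trucks.
7 parcels exceed 75 kg (half the capacity), and no two of those can share a truck, so at least 7 trucks are needed.
So 7 is already optimal.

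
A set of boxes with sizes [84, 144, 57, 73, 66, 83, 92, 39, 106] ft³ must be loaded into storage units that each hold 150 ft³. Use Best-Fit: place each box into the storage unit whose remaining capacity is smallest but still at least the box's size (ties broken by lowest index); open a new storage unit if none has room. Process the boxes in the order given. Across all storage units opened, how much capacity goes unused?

156

84 ft³ → storage unit 1 (remaining 66 ft³)
144 ft³ → storage unit 2 (remaining 6 ft³)
57 ft³ → storage unit 1 (remaining 9 ft³)
73 ft³ → storage unit 3 (remaining 77 ft³)
66 ft³ → storage unit 3 (remaining 11 ft³)
83 ft³ → storage unit 4 (remaining 67 ft³)
92 ft³ → storage unit 5 (remaining 58 ft³)
39 ft³ → storage unit 5 (remaining 19 ft³)
106 ft³ → storage unit 6 (remaining 44 ft³)
6 storage units × 150 ft³ = 900 ft³; used 744 ft³; unused 156 ft³.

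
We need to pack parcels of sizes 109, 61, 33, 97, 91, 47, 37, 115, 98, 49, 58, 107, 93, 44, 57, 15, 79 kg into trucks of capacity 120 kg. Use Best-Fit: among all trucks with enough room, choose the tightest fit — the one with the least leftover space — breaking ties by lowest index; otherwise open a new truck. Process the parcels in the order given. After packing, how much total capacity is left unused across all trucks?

truck 1: place 109 kg, 11 kg left
truck 2: place 61 kg, 59 kg left
truck 2: place 33 kg, 26 kg left
truck 3: place 97 kg, 23 kg left
truck 4: place 91 kg, 29 kg left
truck 5: place 47 kg, 73 kg left
truck 5: place 37 kg, 36 kg left
truck 6: place 115 kg, 5 kg left
truck 7: place 98 kg, 22 kg left
truck 8: place 49 kg, 71 kg left
truck 8: place 58 kg, 13 kg left
truck 9: place 107 kg, 13 kg left
truck 10: place 93 kg, 27 kg left
truck 11: place 44 kg, 76 kg left
truck 11: place 57 kg, 19 kg left
truck 11: place 15 kg, 4 kg left
truck 12: place 79 kg, 41 kg left
12 trucks × 120 kg = 1440 kg; used 1190 kg; unused 250 kg.

250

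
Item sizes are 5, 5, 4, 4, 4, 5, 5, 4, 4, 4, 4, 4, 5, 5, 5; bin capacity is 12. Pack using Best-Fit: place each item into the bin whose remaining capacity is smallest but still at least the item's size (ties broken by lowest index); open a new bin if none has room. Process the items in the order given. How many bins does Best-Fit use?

7 bins

bin 1: place 5, 7 left
bin 1: place 5, 2 left
bin 2: place 4, 8 left
bin 2: place 4, 4 left
bin 2: place 4, 0 left
bin 3: place 5, 7 left
bin 3: place 5, 2 left
bin 4: place 4, 8 left
bin 4: place 4, 4 left
bin 4: place 4, 0 left
bin 5: place 4, 8 left
bin 5: place 4, 4 left
bin 6: place 5, 7 left
bin 6: place 5, 2 left
bin 7: place 5, 7 left
Final bins: [5,5] [4,4,4] [5,5] [4,4,4] [4,4] [5,5] [5].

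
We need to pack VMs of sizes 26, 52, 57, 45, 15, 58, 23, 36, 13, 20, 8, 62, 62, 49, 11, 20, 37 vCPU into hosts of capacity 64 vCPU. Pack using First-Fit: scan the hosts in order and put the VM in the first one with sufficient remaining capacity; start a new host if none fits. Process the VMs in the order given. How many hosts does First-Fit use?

Put 26 vCPU in host 1; 38 vCPU remain.
Put 52 vCPU in host 2; 12 vCPU remain.
Put 57 vCPU in host 3; 7 vCPU remain.
Put 45 vCPU in host 4; 19 vCPU remain.
Put 15 vCPU in host 1; 23 vCPU remain.
Put 58 vCPU in host 5; 6 vCPU remain.
Put 23 vCPU in host 1; 0 vCPU remain.
Put 36 vCPU in host 6; 28 vCPU remain.
Put 13 vCPU in host 4; 6 vCPU remain.
Put 20 vCPU in host 6; 8 vCPU remain.
Put 8 vCPU in host 2; 4 vCPU remain.
Put 62 vCPU in host 7; 2 vCPU remain.
Put 62 vCPU in host 8; 2 vCPU remain.
Put 49 vCPU in host 9; 15 vCPU remain.
Put 11 vCPU in host 9; 4 vCPU remain.
Put 20 vCPU in host 10; 44 vCPU remain.
Put 37 vCPU in host 10; 7 vCPU remain.
Final hosts: [26,15,23] [52,8] [57] [45,13] [58] [36,20] [62] [62] [49,11] [20,37].

10 hosts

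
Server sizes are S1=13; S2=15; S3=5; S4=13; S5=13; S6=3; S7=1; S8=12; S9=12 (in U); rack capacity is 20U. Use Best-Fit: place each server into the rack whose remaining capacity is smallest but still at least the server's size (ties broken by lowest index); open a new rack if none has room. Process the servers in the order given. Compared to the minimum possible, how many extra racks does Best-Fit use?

Best-Fit: [13,3,1] [15,5] [13] [13] [12] [12] → 6 racks.
6 servers exceed 10U (half the capacity), and no two of those can share a rack, so at least 6 racks are needed.
So 6 is already optimal.

0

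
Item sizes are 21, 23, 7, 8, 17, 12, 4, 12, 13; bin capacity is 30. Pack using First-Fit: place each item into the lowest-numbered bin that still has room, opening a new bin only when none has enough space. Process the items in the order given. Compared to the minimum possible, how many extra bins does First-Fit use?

First-Fit: [21,7] [23,4] [8,17] [12,12] [13] → 5 bins.
Total size 117; any packing needs at least ⌈117/30⌉ = 4 bins.
An optimal packing achieves that bound: [23,7] [21,8] [17,13] [12,12,4] → 4 bins.
Excess: 5 − 4 = 1.

1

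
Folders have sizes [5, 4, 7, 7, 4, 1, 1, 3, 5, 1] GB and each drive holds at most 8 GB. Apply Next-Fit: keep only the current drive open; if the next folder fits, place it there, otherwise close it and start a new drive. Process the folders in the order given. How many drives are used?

drive 1: place 5 GB, 3 GB left
drive 2: place 4 GB, 4 GB left
drive 3: place 7 GB, 1 GB left
drive 4: place 7 GB, 1 GB left
drive 5: place 4 GB, 4 GB left
drive 5: place 1 GB, 3 GB left
drive 5: place 1 GB, 2 GB left
drive 6: place 3 GB, 5 GB left
drive 6: place 5 GB, 0 GB left
drive 7: place 1 GB, 7 GB left

7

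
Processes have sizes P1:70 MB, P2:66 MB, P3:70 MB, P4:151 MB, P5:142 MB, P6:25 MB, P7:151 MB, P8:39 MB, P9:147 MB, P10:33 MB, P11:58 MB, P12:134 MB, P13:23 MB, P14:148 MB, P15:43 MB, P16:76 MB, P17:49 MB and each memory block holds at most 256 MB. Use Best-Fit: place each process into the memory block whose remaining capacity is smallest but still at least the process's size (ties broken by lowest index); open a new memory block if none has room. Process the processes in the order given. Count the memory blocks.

P1 (70 MB) → memory block 1 (remaining 186 MB)
P2 (66 MB) → memory block 1 (remaining 120 MB)
P3 (70 MB) → memory block 1 (remaining 50 MB)
P4 (151 MB) → memory block 2 (remaining 105 MB)
P5 (142 MB) → memory block 3 (remaining 114 MB)
P6 (25 MB) → memory block 1 (remaining 25 MB)
P7 (151 MB) → memory block 4 (remaining 105 MB)
P8 (39 MB) → memory block 2 (remaining 66 MB)
P9 (147 MB) → memory block 5 (remaining 109 MB)
P10 (33 MB) → memory block 2 (remaining 33 MB)
P11 (58 MB) → memory block 4 (remaining 47 MB)
P12 (134 MB) → memory block 6 (remaining 122 MB)
P13 (23 MB) → memory block 1 (remaining 2 MB)
P14 (148 MB) → memory block 7 (remaining 108 MB)
P15 (43 MB) → memory block 4 (remaining 4 MB)
P16 (76 MB) → memory block 7 (remaining 32 MB)
P17 (49 MB) → memory block 5 (remaining 60 MB)
Final memory blocks: [70,66,70,25,23] [151,39,33] [142] [151,58,43] [147,49] [134] [148,76].

7 memory blocks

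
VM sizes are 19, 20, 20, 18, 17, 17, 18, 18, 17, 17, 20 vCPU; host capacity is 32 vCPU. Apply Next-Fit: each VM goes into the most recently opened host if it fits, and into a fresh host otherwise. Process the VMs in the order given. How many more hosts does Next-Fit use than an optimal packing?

Next-Fit: [19] [20] [20] [18] [17] [17] [18] [18] [17] [17] [20] → 11 hosts.
11 VMs exceed 16 vCPU (half the capacity), and no two of those can share a host, so at least 11 hosts are needed.
So 11 is already optimal.

0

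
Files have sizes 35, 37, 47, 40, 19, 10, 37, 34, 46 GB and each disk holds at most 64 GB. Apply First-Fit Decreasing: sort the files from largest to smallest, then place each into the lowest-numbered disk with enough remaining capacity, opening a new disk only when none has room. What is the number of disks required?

7

Sorted descending: 47, 46, 40, 37, 37, 35, 34, 19, 10.
disk 1: place 47 GB, 17 GB left
disk 2: place 46 GB, 18 GB left
disk 3: place 40 GB, 24 GB left
disk 4: place 37 GB, 27 GB left
disk 5: place 37 GB, 27 GB left
disk 6: place 35 GB, 29 GB left
disk 7: place 34 GB, 30 GB left
disk 3: place 19 GB, 5 GB left
disk 1: place 10 GB, 7 GB left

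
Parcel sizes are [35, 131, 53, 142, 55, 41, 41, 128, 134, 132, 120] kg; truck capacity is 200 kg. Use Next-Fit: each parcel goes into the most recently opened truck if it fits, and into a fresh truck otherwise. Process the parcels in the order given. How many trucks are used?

7

Put 35 kg in truck 1; 165 kg remain.
Put 131 kg in truck 1; 34 kg remain.
Put 53 kg in truck 2; 147 kg remain.
Put 142 kg in truck 2; 5 kg remain.
Put 55 kg in truck 3; 145 kg remain.
Put 41 kg in truck 3; 104 kg remain.
Put 41 kg in truck 3; 63 kg remain.
Put 128 kg in truck 4; 72 kg remain.
Put 134 kg in truck 5; 66 kg remain.
Put 132 kg in truck 6; 68 kg remain.
Put 120 kg in truck 7; 80 kg remain.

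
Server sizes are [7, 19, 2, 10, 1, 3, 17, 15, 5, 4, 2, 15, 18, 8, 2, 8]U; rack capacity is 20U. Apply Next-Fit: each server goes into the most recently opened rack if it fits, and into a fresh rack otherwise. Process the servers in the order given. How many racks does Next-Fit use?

9

rack 1: place 7U, 13U left
rack 2: place 19U, 1U left
rack 3: place 2U, 18U left
rack 3: place 10U, 8U left
rack 3: place 1U, 7U left
rack 3: place 3U, 4U left
rack 4: place 17U, 3U left
rack 5: place 15U, 5U left
rack 5: place 5U, 0U left
rack 6: place 4U, 16U left
rack 6: place 2U, 14U left
rack 7: place 15U, 5U left
rack 8: place 18U, 2U left
rack 9: place 8U, 12U left
rack 9: place 2U, 10U left
rack 9: place 8U, 2U left
Final racks: [7] [19] [2,10,1,3] [17] [15,5] [4,2] [15] [18] [8,2,8].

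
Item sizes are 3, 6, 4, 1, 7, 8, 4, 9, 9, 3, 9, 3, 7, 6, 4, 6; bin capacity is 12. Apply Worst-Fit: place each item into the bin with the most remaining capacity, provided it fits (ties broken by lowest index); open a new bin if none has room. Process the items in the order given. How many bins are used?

Put 3 in bin 1; 9 remain.
Put 6 in bin 1; 3 remain.
Put 4 in bin 2; 8 remain.
Put 1 in bin 2; 7 remain.
Put 7 in bin 2; 0 remain.
Put 8 in bin 3; 4 remain.
Put 4 in bin 3; 0 remain.
Put 9 in bin 4; 3 remain.
Put 9 in bin 5; 3 remain.
Put 3 in bin 1; 0 remain.
Put 9 in bin 6; 3 remain.
Put 3 in bin 4; 0 remain.
Put 7 in bin 7; 5 remain.
Put 6 in bin 8; 6 remain.
Put 4 in bin 8; 2 remain.
Put 6 in bin 9; 6 remain.

9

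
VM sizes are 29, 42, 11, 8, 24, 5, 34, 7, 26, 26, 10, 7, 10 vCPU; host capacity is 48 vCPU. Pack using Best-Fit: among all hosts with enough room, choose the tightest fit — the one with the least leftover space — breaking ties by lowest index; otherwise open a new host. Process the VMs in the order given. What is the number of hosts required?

6

host 1: place 29 vCPU, 19 vCPU left
host 2: place 42 vCPU, 6 vCPU left
host 1: place 11 vCPU, 8 vCPU left
host 1: place 8 vCPU, 0 vCPU left
host 3: place 24 vCPU, 24 vCPU left
host 2: place 5 vCPU, 1 vCPU left
host 4: place 34 vCPU, 14 vCPU left
host 4: place 7 vCPU, 7 vCPU left
host 5: place 26 vCPU, 22 vCPU left
host 6: place 26 vCPU, 22 vCPU left
host 5: place 10 vCPU, 12 vCPU left
host 4: place 7 vCPU, 0 vCPU left
host 5: place 10 vCPU, 2 vCPU left
Final hosts: [29,11,8] [42,5] [24] [34,7,7] [26,10,10] [26].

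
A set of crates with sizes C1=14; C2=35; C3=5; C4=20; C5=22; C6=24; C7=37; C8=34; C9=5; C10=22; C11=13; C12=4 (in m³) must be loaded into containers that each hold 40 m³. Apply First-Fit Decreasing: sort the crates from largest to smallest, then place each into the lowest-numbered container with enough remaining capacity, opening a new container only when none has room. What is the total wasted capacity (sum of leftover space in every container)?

45

Sorted descending: 37, 35, 34, 24, 22, 22, 20, 14, 13, 5, 5, 4.
container 1: place 37 m³, 3 m³ left
container 2: place 35 m³, 5 m³ left
container 3: place 34 m³, 6 m³ left
container 4: place 24 m³, 16 m³ left
container 5: place 22 m³, 18 m³ left
container 6: place 22 m³, 18 m³ left
container 7: place 20 m³, 20 m³ left
container 4: place 14 m³, 2 m³ left
container 5: place 13 m³, 5 m³ left
container 2: place 5 m³, 0 m³ left
container 3: place 5 m³, 1 m³ left
container 5: place 4 m³, 1 m³ left
7 containers × 40 m³ = 280 m³; used 235 m³; unused 45 m³.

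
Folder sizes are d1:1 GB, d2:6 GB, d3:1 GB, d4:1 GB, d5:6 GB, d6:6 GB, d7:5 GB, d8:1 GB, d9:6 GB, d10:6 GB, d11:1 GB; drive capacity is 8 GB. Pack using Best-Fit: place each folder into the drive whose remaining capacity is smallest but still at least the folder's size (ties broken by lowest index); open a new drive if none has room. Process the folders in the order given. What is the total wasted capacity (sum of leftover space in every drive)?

8

d1 (1 GB) → drive 1 (remaining 7 GB)
d2 (6 GB) → drive 1 (remaining 1 GB)
d3 (1 GB) → drive 1 (remaining 0 GB)
d4 (1 GB) → drive 2 (remaining 7 GB)
d5 (6 GB) → drive 2 (remaining 1 GB)
d6 (6 GB) → drive 3 (remaining 2 GB)
d7 (5 GB) → drive 4 (remaining 3 GB)
d8 (1 GB) → drive 2 (remaining 0 GB)
d9 (6 GB) → drive 5 (remaining 2 GB)
d10 (6 GB) → drive 6 (remaining 2 GB)
d11 (1 GB) → drive 3 (remaining 1 GB)
6 drives × 8 GB = 48 GB; used 40 GB; unused 8 GB.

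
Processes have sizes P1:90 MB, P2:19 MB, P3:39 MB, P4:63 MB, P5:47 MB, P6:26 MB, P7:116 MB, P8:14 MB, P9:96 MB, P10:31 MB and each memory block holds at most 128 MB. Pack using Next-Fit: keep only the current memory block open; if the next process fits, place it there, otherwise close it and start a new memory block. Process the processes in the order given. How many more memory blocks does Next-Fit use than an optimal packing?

1

Next-Fit: [90,19] [39,63] [47,26] [116] [14,96] [31] → 6 memory blocks.
Total size 541 MB; any packing needs at least ⌈541/128⌉ = 5 memory blocks.
An optimal packing achieves that bound: [116] [96,31] [90,26] [63,47,14] [39,19] → 5 memory blocks.
Excess: 6 − 5 = 1.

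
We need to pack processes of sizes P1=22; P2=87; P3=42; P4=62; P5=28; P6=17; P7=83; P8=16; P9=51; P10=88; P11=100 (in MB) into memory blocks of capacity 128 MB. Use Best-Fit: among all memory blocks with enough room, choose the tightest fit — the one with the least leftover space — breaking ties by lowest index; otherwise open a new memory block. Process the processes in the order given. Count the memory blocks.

6

Put P1 (22 MB) in memory block 1; 106 MB remain.
Put P2 (87 MB) in memory block 1; 19 MB remain.
Put P3 (42 MB) in memory block 2; 86 MB remain.
Put P4 (62 MB) in memory block 2; 24 MB remain.
Put P5 (28 MB) in memory block 3; 100 MB remain.
Put P6 (17 MB) in memory block 1; 2 MB remain.
Put P7 (83 MB) in memory block 3; 17 MB remain.
Put P8 (16 MB) in memory block 3; 1 MB remain.
Put P9 (51 MB) in memory block 4; 77 MB remain.
Put P10 (88 MB) in memory block 5; 40 MB remain.
Put P11 (100 MB) in memory block 6; 28 MB remain.
Final memory blocks: [22,87,17] [42,62] [28,83,16] [51] [88] [100].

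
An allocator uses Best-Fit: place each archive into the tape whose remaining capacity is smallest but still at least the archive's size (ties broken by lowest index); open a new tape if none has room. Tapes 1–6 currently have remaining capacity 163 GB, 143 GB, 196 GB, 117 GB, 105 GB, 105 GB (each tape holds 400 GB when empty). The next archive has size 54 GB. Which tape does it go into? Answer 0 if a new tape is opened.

5

Tapes with room: tape 1 (163 GB), tape 2 (143 GB), tape 3 (196 GB), tape 4 (117 GB), tape 5 (105 GB), tape 6 (105 GB).
Tightest fit is tape 5 with 105 GB free.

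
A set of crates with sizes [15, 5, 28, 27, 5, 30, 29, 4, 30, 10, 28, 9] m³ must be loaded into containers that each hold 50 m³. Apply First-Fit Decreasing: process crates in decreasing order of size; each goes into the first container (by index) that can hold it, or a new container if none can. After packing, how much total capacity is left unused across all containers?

80

Sorted descending: 30, 30, 29, 28, 28, 27, 15, 10, 9, 5, 5, 4.
container 1: place 30 m³, 20 m³ left
container 2: place 30 m³, 20 m³ left
container 3: place 29 m³, 21 m³ left
container 4: place 28 m³, 22 m³ left
container 5: place 28 m³, 22 m³ left
container 6: place 27 m³, 23 m³ left
container 1: place 15 m³, 5 m³ left
container 2: place 10 m³, 10 m³ left
container 2: place 9 m³, 1 m³ left
container 1: place 5 m³, 0 m³ left
container 3: place 5 m³, 16 m³ left
container 3: place 4 m³, 12 m³ left
6 containers × 50 m³ = 300 m³; used 220 m³; unused 80 m³.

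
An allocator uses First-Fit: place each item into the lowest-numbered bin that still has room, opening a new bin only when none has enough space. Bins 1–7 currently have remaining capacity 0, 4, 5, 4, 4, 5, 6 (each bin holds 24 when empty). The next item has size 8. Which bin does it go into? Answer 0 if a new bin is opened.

0

No bin has ≥ 8 free, so a new bin is opened.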